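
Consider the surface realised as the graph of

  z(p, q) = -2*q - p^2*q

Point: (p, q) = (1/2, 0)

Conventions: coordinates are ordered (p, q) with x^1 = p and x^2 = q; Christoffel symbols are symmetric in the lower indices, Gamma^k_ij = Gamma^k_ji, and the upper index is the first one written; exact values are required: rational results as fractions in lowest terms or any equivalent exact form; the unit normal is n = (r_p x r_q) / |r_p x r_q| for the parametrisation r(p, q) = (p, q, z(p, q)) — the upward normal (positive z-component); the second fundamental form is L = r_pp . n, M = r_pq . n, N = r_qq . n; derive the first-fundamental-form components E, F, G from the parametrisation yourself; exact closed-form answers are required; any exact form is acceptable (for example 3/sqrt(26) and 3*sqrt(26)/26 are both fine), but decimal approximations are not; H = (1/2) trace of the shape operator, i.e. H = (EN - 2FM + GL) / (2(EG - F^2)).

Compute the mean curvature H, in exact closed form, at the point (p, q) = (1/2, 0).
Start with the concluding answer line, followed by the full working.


Answer: H = 0

z_p = 0, z_q = -9/4, z_pp = 0, z_pq = -1, z_qq = 0
E = 1, F = 0, G = 97/16; answer radicand W^2 = 97/16
unnormalised second-form numerators: l = 0, m = -1, n = 0; L = l/sqrt(97/16), and similarly M = m/sqrt(W^2), N = n/sqrt(W^2)
H = (E*n - 2*F*m + G*l) / (2*(EG - F^2)*sqrt(W^2)); E*n - 2*F*m + G*l = 0, EG - F^2 = 97/16, so H = (0)/sqrt(97/16)


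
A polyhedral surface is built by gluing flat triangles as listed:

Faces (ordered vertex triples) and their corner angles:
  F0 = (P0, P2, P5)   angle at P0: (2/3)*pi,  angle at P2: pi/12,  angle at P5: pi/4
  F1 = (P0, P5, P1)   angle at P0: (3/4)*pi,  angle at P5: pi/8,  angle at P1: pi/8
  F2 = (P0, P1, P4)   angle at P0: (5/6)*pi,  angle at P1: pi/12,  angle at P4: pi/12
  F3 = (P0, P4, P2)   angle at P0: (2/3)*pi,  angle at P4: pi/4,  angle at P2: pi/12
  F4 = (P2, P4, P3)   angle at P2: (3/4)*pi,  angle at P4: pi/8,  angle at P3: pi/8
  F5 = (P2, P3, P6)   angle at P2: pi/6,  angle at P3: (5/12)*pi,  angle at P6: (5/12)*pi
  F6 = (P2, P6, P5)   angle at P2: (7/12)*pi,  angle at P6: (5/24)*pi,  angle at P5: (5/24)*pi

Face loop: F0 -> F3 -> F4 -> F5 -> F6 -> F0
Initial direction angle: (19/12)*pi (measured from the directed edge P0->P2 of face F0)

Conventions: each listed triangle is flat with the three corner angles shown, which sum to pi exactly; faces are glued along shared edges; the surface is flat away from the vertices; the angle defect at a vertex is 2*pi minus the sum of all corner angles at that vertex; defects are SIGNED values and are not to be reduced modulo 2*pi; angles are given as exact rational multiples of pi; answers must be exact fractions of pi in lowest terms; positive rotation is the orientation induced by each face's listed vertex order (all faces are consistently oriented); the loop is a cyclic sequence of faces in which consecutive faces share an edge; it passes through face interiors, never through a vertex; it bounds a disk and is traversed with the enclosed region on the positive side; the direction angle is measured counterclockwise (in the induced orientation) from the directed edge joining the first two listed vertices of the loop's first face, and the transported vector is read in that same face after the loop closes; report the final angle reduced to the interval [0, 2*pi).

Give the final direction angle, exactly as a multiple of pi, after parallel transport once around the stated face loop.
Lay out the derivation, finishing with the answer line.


enclosed vertex P2: corner angles sum to (5/3)*pi, defect = 2*pi - (5/3)*pi = pi/3
by Gauss-Bonnet the loop rotates the vector by the enclosed defect sum (positive orientation, mod 2*pi)
final angle = (19/12)*pi + pi/3 = (23/12)*pi (mod 2*pi)

Answer: final direction angle = (23/12)*pi


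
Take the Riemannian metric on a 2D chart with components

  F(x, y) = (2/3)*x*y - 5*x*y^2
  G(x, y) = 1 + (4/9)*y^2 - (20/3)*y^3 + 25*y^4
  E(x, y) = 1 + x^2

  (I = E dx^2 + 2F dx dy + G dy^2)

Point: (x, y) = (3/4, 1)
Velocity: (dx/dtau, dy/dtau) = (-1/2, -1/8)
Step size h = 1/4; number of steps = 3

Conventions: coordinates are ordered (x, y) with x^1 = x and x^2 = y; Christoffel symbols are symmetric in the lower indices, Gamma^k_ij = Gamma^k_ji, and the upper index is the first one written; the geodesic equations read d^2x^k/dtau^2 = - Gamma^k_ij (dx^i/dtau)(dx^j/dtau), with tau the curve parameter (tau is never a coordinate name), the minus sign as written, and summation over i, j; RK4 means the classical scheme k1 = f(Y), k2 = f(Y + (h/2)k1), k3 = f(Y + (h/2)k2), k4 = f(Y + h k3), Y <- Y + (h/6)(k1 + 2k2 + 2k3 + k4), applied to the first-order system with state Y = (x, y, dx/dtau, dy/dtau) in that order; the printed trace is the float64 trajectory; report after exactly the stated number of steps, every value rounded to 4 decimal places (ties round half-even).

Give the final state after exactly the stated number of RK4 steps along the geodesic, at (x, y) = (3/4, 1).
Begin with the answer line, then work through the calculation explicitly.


Answer: x = 0.3738, y = 0.9142, dx/dtau = -0.5033, dy/dtau = -0.1011

f(Y) = (dx/dtau, dy/dtau, -Gamma^x_ij Y'^i Y'^j, -Gamma^y_ij Y'^i Y'^j) with the Gammas evaluated at the stage position; h = 0.250000; intermediate values shown to 6 dp
step 0: x = 0.7500, y = 1.0000, dx/dtau = -0.5000, dy/dtau = -0.1250
step 1:
  k1: at (x, y) = (0.750000, 1.000000), (dx/dtau, dy/dtau) = (-0.500000, -0.125000); Gamma_xxx = 0.036873, Gamma_xxy = 0.000000, Gamma_xyy = -0.344145, Gamma_yxx = -0.213042, Gamma_yxy = 0.000000, Gamma_yyy = 1.988392; k1 = (-0.500000, -0.125000, -0.003841, 0.022192)
  k2: at (x, y) = (0.687500, 0.984375), (dx/dtau, dy/dtau) = (-0.500480, -0.122226); Gamma_xxx = 0.036150, Gamma_xxy = 0.000000, Gamma_xyy = -0.331751, Gamma_yxx = -0.220250, Gamma_yxy = 0.000000, Gamma_yyy = 2.021252; k2 = (-0.500480, -0.122226, -0.004099, 0.024972)
  k3: at (x, y) = (0.687440, 0.984722), (dx/dtau, dy/dtau) = (-0.500512, -0.121878); Gamma_xxx = 0.036096, Gamma_xxy = 0.000000, Gamma_xyy = -0.331384, Gamma_yxx = -0.220109, Gamma_yxy = 0.000000, Gamma_yyy = 2.020726; k3 = (-0.500512, -0.121878, -0.004120, 0.025124)
  k4: at (x, y) = (0.624872, 0.969530), (dx/dtau, dy/dtau) = (-0.501030, -0.118719); Gamma_xxx = 0.035062, Gamma_xxy = 0.000000, Gamma_xyy = -0.316559, Gamma_yxx = -0.227448, Gamma_yxy = 0.000000, Gamma_yyy = 2.053544; k4 = (-0.501030, -0.118719, -0.004340, 0.028153)
  Y <- Y + (h/6)(k1 + 2k2 + 2k3 + k4): x = 0.6249, y = 0.9695, dx/dtau = -0.5010, dy/dtau = -0.1187
step 2:
  k1: at (x, y) = (0.624874, 0.969503), (dx/dtau, dy/dtau) = (-0.501026, -0.118728); Gamma_xxx = 0.035066, Gamma_xxy = 0.000000, Gamma_xyy = -0.316586, Gamma_yxx = -0.227459, Gamma_yxy = 0.000000, Gamma_yyy = 2.053587; k1 = (-0.501026, -0.118728, -0.004340, 0.028151)
  k2: at (x, y) = (0.562246, 0.954662), (dx/dtau, dy/dtau) = (-0.501568, -0.115209); Gamma_xxx = 0.033695, Gamma_xxy = 0.000000, Gamma_xyy = -0.299214, Gamma_yxx = -0.234953, Gamma_yxy = 0.000000, Gamma_yyy = 2.086376; k2 = (-0.501568, -0.115209, -0.004505, 0.031415)
  k3: at (x, y) = (0.562178, 0.955102), (dx/dtau, dy/dtau) = (-0.501589, -0.114801); Gamma_xxx = 0.033630, Gamma_xxy = 0.000000, Gamma_xyy = -0.298779, Gamma_yxx = -0.234757, Gamma_yxy = 0.000000, Gamma_yyy = 2.085668; k3 = (-0.501589, -0.114801, -0.004523, 0.031576)
  k4: at (x, y) = (0.499477, 0.940803), (dx/dtau, dy/dtau) = (-0.502157, -0.110834); Gamma_xxx = 0.031861, Gamma_xxy = 0.000000, Gamma_xyy = -0.278506, Gamma_yxx = -0.242289, Gamma_yxy = 0.000000, Gamma_yyy = 2.117937; k4 = (-0.502157, -0.110834, -0.004613, 0.035079)
  Y <- Y + (h/6)(k1 + 2k2 + 2k3 + k4): x = 0.4995, y = 0.9408, dx/dtau = -0.5022, dy/dtau = -0.1108
step 3:
  k1: at (x, y) = (0.499479, 0.940770), (dx/dtau, dy/dtau) = (-0.502151, -0.110844); Gamma_xxx = 0.031865, Gamma_xxy = 0.000000, Gamma_xyy = -0.278534, Gamma_yxx = -0.242304, Gamma_yxy = 0.000000, Gamma_yyy = 2.117991; k1 = (-0.502151, -0.110844, -0.004613, 0.035076)
  k2: at (x, y) = (0.436710, 0.926915), (dx/dtau, dy/dtau) = (-0.502728, -0.106459); Gamma_xxx = 0.029672, Gamma_xxy = 0.000000, Gamma_xyy = -0.255255, Gamma_yxx = -0.249896, Gamma_yxy = 0.000000, Gamma_yyy = 2.149728; k2 = (-0.502728, -0.106459, -0.004606, 0.038793)
  k3: at (x, y) = (0.436638, 0.927463), (dx/dtau, dy/dtau) = (-0.502727, -0.105995); Gamma_xxx = 0.029598, Gamma_xxy = 0.000000, Gamma_xyy = -0.254776, Gamma_yxx = -0.249629, Gamma_yxy = 0.000000, Gamma_yyy = 2.148797; k3 = (-0.502727, -0.105995, -0.004618, 0.038948)
  k4: at (x, y) = (0.373797, 0.914272), (dx/dtau, dy/dtau) = (-0.503306, -0.101107); Gamma_xxx = 0.026922, Gamma_xxy = 0.000000, Gamma_xyy = -0.228195, Gamma_yxx = -0.257122, Gamma_yxy = 0.000000, Gamma_yyy = 2.179379; k4 = (-0.503306, -0.101107, -0.004487, 0.042854)
  Y <- Y + (h/6)(k1 + 2k2 + 2k3 + k4): x = 0.3738, y = 0.9142, dx/dtau = -0.5033, dy/dtau = -0.1011


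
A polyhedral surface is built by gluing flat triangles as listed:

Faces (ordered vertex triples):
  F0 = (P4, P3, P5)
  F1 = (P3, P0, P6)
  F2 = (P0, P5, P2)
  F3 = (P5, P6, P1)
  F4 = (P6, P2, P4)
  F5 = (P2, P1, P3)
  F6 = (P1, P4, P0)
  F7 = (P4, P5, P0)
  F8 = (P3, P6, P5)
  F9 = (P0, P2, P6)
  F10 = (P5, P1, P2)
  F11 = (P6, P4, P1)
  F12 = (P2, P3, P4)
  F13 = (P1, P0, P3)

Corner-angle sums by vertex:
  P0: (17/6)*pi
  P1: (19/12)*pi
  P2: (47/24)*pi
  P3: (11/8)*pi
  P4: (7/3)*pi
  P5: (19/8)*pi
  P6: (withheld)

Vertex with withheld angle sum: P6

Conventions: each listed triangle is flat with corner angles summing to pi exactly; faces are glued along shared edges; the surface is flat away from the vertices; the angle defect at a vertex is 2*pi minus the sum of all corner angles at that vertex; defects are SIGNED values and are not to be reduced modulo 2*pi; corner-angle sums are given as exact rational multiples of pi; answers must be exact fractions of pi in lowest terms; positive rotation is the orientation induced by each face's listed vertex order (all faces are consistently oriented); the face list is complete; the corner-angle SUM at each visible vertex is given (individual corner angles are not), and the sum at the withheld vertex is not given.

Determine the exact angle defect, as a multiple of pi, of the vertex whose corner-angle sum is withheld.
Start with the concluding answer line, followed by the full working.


Answer: defect(P6) = (11/24)*pi

V = 7, E = 21, F = 14; chi = V - E + F = 0
Gauss-Bonnet: total defect = 2*pi*chi = 0; visible defects sum to (-11/24)*pi


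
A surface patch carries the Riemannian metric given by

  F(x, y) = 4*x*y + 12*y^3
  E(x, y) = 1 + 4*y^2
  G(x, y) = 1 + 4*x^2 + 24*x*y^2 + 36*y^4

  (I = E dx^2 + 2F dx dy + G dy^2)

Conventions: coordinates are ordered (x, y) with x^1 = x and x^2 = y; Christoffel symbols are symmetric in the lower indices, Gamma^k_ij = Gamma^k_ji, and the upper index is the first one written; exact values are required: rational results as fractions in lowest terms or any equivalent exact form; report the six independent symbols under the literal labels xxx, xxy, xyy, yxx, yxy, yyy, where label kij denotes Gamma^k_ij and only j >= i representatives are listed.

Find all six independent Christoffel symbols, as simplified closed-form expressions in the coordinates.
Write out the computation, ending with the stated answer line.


E = 1 + 4*y^2; F = 4*x*y + 12*y^3; G = 1 + 4*x^2 + 24*x*y^2 + 36*y^4
Gamma^k_ij = (1/2) g^{kl} (d_i g_jl + d_j g_il - d_l g_ij), with g^inv = (1/(EG-F^2)) [[G, -F], [-F, E]]
first partials: E_x = 0, E_y = 8*y, F_x = 4*y, F_y = 4*x + 36*y^2, G_x = 8*x + 24*y^2, G_y = 48*x*y + 144*y^3
D = EG - F^2 = 1 + 4*y^2 + 4*x^2 + 24*x*y^2 + 36*y^4
expanded: Gamma^x_xx = (G E_x - 2F F_x + F E_y)/(2D), Gamma^x_xy = (G E_y - F G_x)/(2D), Gamma^x_yy = (2G F_y - G G_x - F G_y)/(2D), Gamma^y_xx = (2E F_x - E E_y - F E_x)/(2D), Gamma^y_xy = (E G_x - F E_y)/(2D), Gamma^y_yy = (E G_y - 2F F_y + F G_x)/(2D); substitute and cancel common factors

Answer: Gamma_xxx = 0, Gamma_xxy = 4*y/(4*x^2 + 24*x*y^2 + 36*y^4 + 4*y^2 + 1), Gamma_xyy = 24*y^2/(4*x^2 + 24*x*y^2 + 36*y^4 + 4*y^2 + 1), Gamma_yxx = 0, Gamma_yxy = (4*x + 12*y^2)/(4*x^2 + 24*x*y^2 + 36*y^4 + 4*y^2 + 1), Gamma_yyy = (24*x*y + 72*y^3)/(4*x^2 + 24*x*y^2 + 36*y^4 + 4*y^2 + 1)


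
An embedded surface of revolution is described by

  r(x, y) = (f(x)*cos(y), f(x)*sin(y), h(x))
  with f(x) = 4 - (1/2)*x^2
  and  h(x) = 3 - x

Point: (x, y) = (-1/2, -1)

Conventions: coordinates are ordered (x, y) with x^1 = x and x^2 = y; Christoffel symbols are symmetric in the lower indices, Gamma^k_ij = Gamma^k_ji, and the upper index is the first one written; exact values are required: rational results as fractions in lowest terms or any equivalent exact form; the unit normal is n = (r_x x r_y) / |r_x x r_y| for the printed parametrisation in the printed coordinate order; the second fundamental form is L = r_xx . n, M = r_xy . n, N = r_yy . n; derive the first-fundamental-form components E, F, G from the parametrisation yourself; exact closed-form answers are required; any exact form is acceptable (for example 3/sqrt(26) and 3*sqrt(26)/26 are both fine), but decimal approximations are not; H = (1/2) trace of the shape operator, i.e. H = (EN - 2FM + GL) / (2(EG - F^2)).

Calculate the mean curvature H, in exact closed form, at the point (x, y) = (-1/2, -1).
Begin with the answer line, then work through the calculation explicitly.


Answer: H = -164*sqrt(5)/775

f = 31/8, f' = 1/2, f'' = -1, h' = -1, h'' = 0
E = 5/4, F = 0, G = 961/64; answer radicand W^2 = 5/4
unnormalised second-form numerators: l = -1, m = 0, n = -31/8; L = l/sqrt(5/4), and similarly M = m/sqrt(W^2), N = n/sqrt(W^2)
H = (E*n - 2*F*m + G*l) / (2*(EG - F^2)*sqrt(W^2)); E*n - 2*F*m + G*l = -1271/64, EG - F^2 = 4805/256, so H = (-82/155)/sqrt(5/4)


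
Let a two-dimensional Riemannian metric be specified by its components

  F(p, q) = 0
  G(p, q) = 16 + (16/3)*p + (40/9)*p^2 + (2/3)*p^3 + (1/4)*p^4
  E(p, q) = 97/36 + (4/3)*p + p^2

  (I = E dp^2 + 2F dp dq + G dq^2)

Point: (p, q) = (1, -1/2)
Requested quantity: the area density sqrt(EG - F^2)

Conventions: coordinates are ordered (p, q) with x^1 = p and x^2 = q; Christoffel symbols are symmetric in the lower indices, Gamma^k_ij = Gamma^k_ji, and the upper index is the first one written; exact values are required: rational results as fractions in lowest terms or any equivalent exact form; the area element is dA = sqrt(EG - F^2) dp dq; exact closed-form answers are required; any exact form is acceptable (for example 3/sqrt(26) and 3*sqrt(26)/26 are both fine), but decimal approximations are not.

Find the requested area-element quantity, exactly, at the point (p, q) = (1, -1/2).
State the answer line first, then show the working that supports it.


Answer: sqrt(EG - F^2) = 31*sqrt(181)/36

E = 181/36, F = 0, G = 961/36; EG - F^2 = 173941/1296


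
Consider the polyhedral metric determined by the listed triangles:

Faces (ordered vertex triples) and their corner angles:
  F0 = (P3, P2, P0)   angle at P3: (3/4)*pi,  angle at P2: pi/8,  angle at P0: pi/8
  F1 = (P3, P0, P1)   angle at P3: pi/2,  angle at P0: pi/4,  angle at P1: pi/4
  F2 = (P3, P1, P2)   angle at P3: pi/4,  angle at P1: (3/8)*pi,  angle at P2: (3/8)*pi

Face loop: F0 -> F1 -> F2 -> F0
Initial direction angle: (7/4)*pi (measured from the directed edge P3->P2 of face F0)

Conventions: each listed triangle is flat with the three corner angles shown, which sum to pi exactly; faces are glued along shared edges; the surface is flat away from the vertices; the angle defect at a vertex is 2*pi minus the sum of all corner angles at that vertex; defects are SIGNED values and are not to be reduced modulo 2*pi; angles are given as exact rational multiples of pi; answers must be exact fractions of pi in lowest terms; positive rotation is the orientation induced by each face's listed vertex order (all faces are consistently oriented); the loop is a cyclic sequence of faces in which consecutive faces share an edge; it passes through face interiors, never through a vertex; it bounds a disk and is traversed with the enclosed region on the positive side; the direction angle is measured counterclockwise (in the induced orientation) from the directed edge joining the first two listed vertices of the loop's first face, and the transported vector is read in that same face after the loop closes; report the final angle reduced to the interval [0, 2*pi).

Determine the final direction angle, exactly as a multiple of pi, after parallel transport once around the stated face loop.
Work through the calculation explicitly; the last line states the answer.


enclosed vertex P3: corner angles sum to (3/2)*pi, defect = 2*pi - (3/2)*pi = pi/2
holonomy = initial angle + sum of enclosed defects (mod 2*pi), positive in the induced orientation
final angle = (7/4)*pi + pi/2 = pi/4 (mod 2*pi)

Answer: final direction angle = pi/4


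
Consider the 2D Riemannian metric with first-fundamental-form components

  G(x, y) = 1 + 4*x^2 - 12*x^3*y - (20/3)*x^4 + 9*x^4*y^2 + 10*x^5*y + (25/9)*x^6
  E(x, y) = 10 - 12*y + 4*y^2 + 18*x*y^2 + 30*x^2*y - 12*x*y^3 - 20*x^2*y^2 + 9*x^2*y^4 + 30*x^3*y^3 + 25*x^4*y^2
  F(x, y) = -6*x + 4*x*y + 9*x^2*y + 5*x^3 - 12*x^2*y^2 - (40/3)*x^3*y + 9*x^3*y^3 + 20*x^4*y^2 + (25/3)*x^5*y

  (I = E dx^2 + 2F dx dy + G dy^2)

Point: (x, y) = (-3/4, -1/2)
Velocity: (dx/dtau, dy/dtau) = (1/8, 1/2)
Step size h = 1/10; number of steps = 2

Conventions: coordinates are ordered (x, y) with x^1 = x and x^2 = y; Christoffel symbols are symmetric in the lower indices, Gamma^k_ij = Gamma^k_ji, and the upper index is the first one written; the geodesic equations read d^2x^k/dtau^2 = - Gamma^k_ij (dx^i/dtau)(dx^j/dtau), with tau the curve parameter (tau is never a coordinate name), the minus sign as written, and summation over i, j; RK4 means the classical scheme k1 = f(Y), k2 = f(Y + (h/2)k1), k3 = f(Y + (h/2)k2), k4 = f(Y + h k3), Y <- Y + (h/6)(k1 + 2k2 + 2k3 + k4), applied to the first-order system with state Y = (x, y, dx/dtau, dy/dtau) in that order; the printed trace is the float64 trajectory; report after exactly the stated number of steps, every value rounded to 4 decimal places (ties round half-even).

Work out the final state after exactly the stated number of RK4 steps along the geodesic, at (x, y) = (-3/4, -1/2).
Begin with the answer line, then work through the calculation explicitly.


Answer: x = -0.7308, y = -0.4001, dx/dtau = 0.0714, dy/dtau = 0.4987

f(Y) = (dx/dtau, dy/dtau, -Gamma^x_ij Y'^i Y'^j, -Gamma^y_ij Y'^i Y'^j) with the Gammas evaluated at the stage position; h = 0.100000; intermediate values shown to 6 dp
step 0: x = -0.7500, y = -0.5000, dx/dtau = 0.1250, dy/dtau = 0.5000
step 1:
  k1: at (x, y) = (-0.750000, -0.500000), (dx/dtau, dy/dtau) = (0.125000, 0.500000); Gamma_xxx = 1.782433, Gamma_xxy = 1.213045, Gamma_xyy = 0.668412, Gamma_yxx = -0.041133, Gamma_yxy = -0.027993, Gamma_yyy = -0.015425; k1 = (0.125000, 0.500000, -0.346584, 0.007998)
  k2: at (x, y) = (-0.743750, -0.475000), (dx/dtau, dy/dtau) = (0.107671, 0.500400); Gamma_xxx = 1.618015, Gamma_xxy = 1.109060, Gamma_xyy = 0.637834, Gamma_yxx = 0.010278, Gamma_yxy = 0.007045, Gamma_yyy = 0.004052; k2 = (0.107671, 0.500400, -0.297980, -0.001893)
  k3: at (x, y) = (-0.744616, -0.474980), (dx/dtau, dy/dtau) = (0.110101, 0.499905); Gamma_xxx = 1.621280, Gamma_xxy = 1.113664, Gamma_xyy = 0.640017, Gamma_yxx = 0.008435, Gamma_yxy = 0.005794, Gamma_yyy = 0.003330; k3 = (0.110101, 0.499905, -0.302190, -0.001572)
  k4: at (x, y) = (-0.738990, -0.450009), (dx/dtau, dy/dtau) = (0.094781, 0.499843); Gamma_xxx = 1.470645, Gamma_xxy = 1.019247, Gamma_xyy = 0.612599, Gamma_yxx = 0.045073, Gamma_yxy = 0.031238, Gamma_yyy = 0.018775; k4 = (0.094781, 0.499843, -0.262840, -0.008056)
  Y <- Y + (h/6)(k1 + 2k2 + 2k3 + k4): x = -0.7391, y = -0.4500, dx/dtau = 0.0948, dy/dtau = 0.4999
step 2:
  k1: at (x, y) = (-0.739078, -0.449992), (dx/dtau, dy/dtau) = (0.094837, 0.499884); Gamma_xxx = 1.470867, Gamma_xxy = 1.019647, Gamma_xyy = 0.612803, Gamma_yxx = 0.044945, Gamma_yxy = 0.031157, Gamma_yyy = 0.018725; k1 = (0.094837, 0.499884, -0.263037, -0.008038)
  k2: at (x, y) = (-0.734336, -0.424998), (dx/dtau, dy/dtau) = (0.081685, 0.499482); Gamma_xxx = 1.333783, Gamma_xxy = 0.935413, Gamma_xyy = 0.589094, Gamma_yxx = 0.070066, Gamma_yxy = 0.049139, Gamma_yyy = 0.030946; k2 = (0.081685, 0.499482, -0.232198, -0.012198)
  k3: at (x, y) = (-0.734994, -0.425018), (dx/dtau, dy/dtau) = (0.083227, 0.499274); Gamma_xxx = 1.335930, Gamma_xxy = 0.938557, Gamma_xyy = 0.590617, Gamma_yxx = 0.069254, Gamma_yxy = 0.048655, Gamma_yyy = 0.030617; k3 = (0.083227, 0.499274, -0.234479, -0.012155)
  k4: at (x, y) = (-0.730755, -0.400065), (dx/dtau, dy/dtau) = (0.071389, 0.498668); Gamma_xxx = 1.209877, Gamma_xxy = 0.861686, Gamma_xyy = 0.569457, Gamma_yxx = 0.086496, Gamma_yxy = 0.061603, Gamma_yyy = 0.040711; k4 = (0.071389, 0.498668, -0.209124, -0.014951)
  Y <- Y + (h/6)(k1 + 2k2 + 2k3 + k4): x = -0.7308, y = -0.4001, dx/dtau = 0.0714, dy/dtau = 0.4987


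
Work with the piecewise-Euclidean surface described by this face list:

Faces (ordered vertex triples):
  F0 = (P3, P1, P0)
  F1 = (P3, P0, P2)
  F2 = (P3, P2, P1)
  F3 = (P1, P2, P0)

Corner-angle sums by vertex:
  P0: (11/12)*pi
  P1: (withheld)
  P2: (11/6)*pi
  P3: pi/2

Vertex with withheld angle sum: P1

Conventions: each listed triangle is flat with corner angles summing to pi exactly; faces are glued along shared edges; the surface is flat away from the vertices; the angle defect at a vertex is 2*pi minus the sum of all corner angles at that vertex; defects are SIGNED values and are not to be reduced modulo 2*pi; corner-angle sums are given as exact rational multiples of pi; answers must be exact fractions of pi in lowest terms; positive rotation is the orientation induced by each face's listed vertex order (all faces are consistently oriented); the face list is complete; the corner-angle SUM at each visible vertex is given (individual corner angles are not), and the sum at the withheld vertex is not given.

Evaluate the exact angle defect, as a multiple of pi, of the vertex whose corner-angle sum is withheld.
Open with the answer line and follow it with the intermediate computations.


Answer: defect(P1) = (5/4)*pi

V = 4, E = 6, F = 4; chi = V - E + F = 2
Gauss-Bonnet: total defect = 2*pi*chi = 4*pi; visible defects sum to (11/4)*pi


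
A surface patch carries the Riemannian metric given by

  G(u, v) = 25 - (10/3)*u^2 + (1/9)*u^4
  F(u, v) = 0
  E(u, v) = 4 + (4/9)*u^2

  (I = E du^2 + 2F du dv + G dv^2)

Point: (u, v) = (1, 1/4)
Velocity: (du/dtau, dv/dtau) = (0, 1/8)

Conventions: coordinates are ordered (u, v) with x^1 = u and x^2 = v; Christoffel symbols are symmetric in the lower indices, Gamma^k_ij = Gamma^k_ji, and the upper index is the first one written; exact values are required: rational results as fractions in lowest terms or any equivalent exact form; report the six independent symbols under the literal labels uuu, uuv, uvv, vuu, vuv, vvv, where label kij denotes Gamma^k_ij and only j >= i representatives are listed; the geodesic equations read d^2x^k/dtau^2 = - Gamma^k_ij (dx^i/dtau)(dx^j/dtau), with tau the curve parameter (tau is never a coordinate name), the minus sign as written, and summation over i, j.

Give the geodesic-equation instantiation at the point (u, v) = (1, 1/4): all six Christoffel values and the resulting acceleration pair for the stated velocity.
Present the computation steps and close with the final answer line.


E = 40/9, F = 0, G = 196/9 at the point
E_u = 8/9, E_v = 0, F_u = 0, F_v = 0, G_u = -56/9, G_v = 0
EG - F^2 = 7840/81;  g^inv = (81/7840) * [[196/9, 0], [0, 40/9]]
first-kind symbols [ij,l] = (1/2)(d_i g_jl + d_j g_il - d_l g_ij): [uu,u] = E_u/2 = 4/9, [uu,v] = F_u - E_v/2 = 0, [uv,u] = E_v/2 = 0, [uv,v] = G_u/2 = -28/9, [vv,u] = F_v - G_u/2 = 28/9, [vv,v] = G_v/2 = 0
Gamma^u_ij = (G*[ij,u] - F*[ij,v])/(EG - F^2), Gamma^v_ij = (E*[ij,v] - F*[ij,u])/(EG - F^2)
Gamma_uuu = 1/10, Gamma_uuv = 0, Gamma_uvv = 7/10, Gamma_vuu = 0, Gamma_vuv = -1/7, Gamma_vvv = 0
d^2u/dtau^2 = -(Gamma_uuu*(0)^2 + 2*Gamma_uuv*(0)*(1/8) + Gamma_uvv*(1/8)^2) = -7/640
d^2v/dtau^2 = -(Gamma_vuu*(0)^2 + 2*Gamma_vuv*(0)*(1/8) + Gamma_vvv*(1/8)^2) = 0

Answer: Gamma_uuu = 1/10, Gamma_uuv = 0, Gamma_uvv = 7/10, Gamma_vuu = 0, Gamma_vuv = -1/7, Gamma_vvv = 0; accelerations (d^2u/dtau^2, d^2v/dtau^2) = (-7/640, 0)


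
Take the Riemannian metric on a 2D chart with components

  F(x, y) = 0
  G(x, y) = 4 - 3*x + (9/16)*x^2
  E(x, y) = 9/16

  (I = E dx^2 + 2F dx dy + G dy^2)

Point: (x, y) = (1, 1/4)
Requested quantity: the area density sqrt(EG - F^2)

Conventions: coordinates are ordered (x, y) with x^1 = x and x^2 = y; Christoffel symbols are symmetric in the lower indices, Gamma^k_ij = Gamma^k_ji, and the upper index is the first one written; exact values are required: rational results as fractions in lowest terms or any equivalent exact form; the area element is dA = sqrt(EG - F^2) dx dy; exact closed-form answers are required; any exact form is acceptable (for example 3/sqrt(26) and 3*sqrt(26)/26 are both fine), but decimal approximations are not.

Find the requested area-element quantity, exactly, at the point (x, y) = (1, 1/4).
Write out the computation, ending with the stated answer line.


E = 9/16, F = 0, G = 25/16; EG - F^2 = 225/256

Answer: sqrt(EG - F^2) = 15/16


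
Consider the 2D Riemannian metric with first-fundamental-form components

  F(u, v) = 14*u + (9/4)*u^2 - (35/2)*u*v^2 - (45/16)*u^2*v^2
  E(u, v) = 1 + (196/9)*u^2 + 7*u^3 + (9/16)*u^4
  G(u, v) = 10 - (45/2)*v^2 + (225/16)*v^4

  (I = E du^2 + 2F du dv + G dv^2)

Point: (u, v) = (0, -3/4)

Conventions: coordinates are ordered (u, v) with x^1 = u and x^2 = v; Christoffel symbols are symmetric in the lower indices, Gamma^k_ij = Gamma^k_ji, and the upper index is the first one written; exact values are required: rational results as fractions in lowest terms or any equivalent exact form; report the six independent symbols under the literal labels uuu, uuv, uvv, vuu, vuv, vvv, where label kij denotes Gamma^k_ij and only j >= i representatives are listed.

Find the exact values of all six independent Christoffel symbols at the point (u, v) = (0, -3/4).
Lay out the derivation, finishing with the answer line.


E = 1, F = 0, G = 7345/4096 at the point
E_u = 0, E_v = 0, F_u = 133/32, F_v = 0, G_u = 0, G_v = 2565/256
EG - F^2 = 7345/4096;  g^inv = (4096/7345) * [[7345/4096, 0], [0, 1]]
first-kind symbols [ij,l] = (1/2)(d_i g_jl + d_j g_il - d_l g_ij): [uu,u] = E_u/2 = 0, [uu,v] = F_u - E_v/2 = 133/32, [uv,u] = E_v/2 = 0, [uv,v] = G_u/2 = 0, [vv,u] = F_v - G_u/2 = 0, [vv,v] = G_v/2 = 2565/512
Gamma^u_ij = (G*[ij,u] - F*[ij,v])/(EG - F^2), Gamma^v_ij = (E*[ij,v] - F*[ij,u])/(EG - F^2)

Answer: Gamma_uuu = 0, Gamma_uuv = 0, Gamma_uvv = 0, Gamma_vuu = 17024/7345, Gamma_vuv = 0, Gamma_vvv = 4104/1469


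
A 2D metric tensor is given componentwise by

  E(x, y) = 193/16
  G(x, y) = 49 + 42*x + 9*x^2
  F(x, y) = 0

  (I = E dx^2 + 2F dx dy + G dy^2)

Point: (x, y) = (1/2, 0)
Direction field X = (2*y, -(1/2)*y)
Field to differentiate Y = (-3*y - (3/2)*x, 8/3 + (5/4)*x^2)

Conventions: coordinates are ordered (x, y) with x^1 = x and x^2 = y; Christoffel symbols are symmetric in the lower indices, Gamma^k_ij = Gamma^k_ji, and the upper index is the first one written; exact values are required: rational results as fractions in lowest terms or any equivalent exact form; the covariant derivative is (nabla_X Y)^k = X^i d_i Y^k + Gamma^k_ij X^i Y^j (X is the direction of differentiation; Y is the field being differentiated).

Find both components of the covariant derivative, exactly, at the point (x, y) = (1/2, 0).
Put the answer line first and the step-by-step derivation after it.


Answer: (nabla_X Y)^x = 0, (nabla_X Y)^y = 0

E = 193/16, F = 0, G = 289/4 at the point
E_x = 0, E_y = 0, F_x = 0, F_y = 0, G_x = 51, G_y = 0
EG - F^2 = 55777/64;  g^inv = (64/55777) * [[289/4, 0], [0, 193/16]]
first-kind symbols [ij,l] = (1/2)(d_i g_jl + d_j g_il - d_l g_ij): [xx,x] = E_x/2 = 0, [xx,y] = F_x - E_y/2 = 0, [xy,x] = E_y/2 = 0, [xy,y] = G_x/2 = 51/2, [yy,x] = F_y - G_x/2 = -51/2, [yy,y] = G_y/2 = 0
Gamma^x_ij = (G*[ij,x] - F*[ij,y])/(EG - F^2), Gamma^y_ij = (E*[ij,y] - F*[ij,x])/(EG - F^2)
Gamma_xxx = 0, Gamma_xxy = 0, Gamma_xyy = -408/193, Gamma_yxx = 0, Gamma_yxy = 6/17, Gamma_yyy = 0
X = (0, 0), Y = (-3/4, 143/48) at the point


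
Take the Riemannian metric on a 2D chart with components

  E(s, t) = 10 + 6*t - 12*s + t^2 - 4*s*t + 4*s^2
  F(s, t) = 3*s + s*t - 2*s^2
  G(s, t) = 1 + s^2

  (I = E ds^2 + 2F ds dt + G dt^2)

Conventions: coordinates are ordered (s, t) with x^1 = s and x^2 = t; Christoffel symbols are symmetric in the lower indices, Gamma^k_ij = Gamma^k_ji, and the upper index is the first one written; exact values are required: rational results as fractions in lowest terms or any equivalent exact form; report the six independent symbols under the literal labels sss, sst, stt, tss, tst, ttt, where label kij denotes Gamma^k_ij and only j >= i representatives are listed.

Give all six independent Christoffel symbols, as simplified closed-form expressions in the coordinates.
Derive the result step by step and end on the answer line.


E = 10 + 6*t - 12*s + t^2 - 4*s*t + 4*s^2; F = 3*s + s*t - 2*s^2; G = 1 + s^2
Gamma^k_ij = (1/2) g^{kl} (d_i g_jl + d_j g_il - d_l g_ij), with g^inv = (1/(EG-F^2)) [[G, -F], [-F, E]]
first partials: E_s = -12 - 4*t + 8*s, E_t = 6 + 2*t - 4*s, F_s = 3 + t - 4*s, F_t = s, G_s = 2*s, G_t = 0
D = EG - F^2 = 10 + 6*t - 12*s + t^2 - 4*s*t + 5*s^2
expanded: Gamma^s_ss = (G E_s - 2F F_s + F E_t)/(2D), Gamma^s_st = (G E_t - F G_s)/(2D), Gamma^s_tt = (2G F_t - G G_s - F G_t)/(2D), Gamma^t_ss = (2E F_s - E E_t - F E_s)/(2D), Gamma^t_st = (E G_s - F E_t)/(2D), Gamma^t_tt = (E G_t - 2F F_t + F G_s)/(2D); substitute and cancel common factors

Answer: Gamma_sss = (4*s - 2*t - 6)/(5*s^2 - 4*s*t - 12*s + t^2 + 6*t + 10), Gamma_sst = (-2*s + t + 3)/(5*s^2 - 4*s*t - 12*s + t^2 + 6*t + 10), Gamma_stt = 0, Gamma_tss = -2*s/(5*s^2 - 4*s*t - 12*s + t^2 + 6*t + 10), Gamma_tst = s/(5*s^2 - 4*s*t - 12*s + t^2 + 6*t + 10), Gamma_ttt = 0


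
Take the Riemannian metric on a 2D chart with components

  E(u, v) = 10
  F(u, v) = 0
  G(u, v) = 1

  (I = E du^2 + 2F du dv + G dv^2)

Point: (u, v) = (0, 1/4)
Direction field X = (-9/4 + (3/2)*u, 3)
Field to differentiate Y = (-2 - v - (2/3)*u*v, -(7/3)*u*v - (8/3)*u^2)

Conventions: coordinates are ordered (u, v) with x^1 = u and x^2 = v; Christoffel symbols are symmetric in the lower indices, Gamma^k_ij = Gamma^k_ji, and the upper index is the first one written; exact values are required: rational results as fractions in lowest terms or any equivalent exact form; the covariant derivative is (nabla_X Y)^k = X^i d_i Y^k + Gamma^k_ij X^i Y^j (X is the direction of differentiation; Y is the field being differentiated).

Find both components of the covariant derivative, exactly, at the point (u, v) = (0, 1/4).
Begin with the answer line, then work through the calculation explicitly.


Answer: (nabla_X Y)^u = -21/8, (nabla_X Y)^v = 21/16

E = 10, F = 0, G = 1 at the point
E_u = 0, E_v = 0, F_u = 0, F_v = 0, G_u = 0, G_v = 0
EG - F^2 = 10;  g^inv = (1/10) * [[1, 0], [0, 10]]
first-kind symbols [ij,l] = (1/2)(d_i g_jl + d_j g_il - d_l g_ij): [uu,u] = E_u/2 = 0, [uu,v] = F_u - E_v/2 = 0, [uv,u] = E_v/2 = 0, [uv,v] = G_u/2 = 0, [vv,u] = F_v - G_u/2 = 0, [vv,v] = G_v/2 = 0
Gamma^u_ij = (G*[ij,u] - F*[ij,v])/(EG - F^2), Gamma^v_ij = (E*[ij,v] - F*[ij,u])/(EG - F^2)
Gamma_uuu = 0, Gamma_uuv = 0, Gamma_uvv = 0, Gamma_vuu = 0, Gamma_vuv = 0, Gamma_vvv = 0
X = (-9/4, 3), Y = (-9/4, 0) at the point


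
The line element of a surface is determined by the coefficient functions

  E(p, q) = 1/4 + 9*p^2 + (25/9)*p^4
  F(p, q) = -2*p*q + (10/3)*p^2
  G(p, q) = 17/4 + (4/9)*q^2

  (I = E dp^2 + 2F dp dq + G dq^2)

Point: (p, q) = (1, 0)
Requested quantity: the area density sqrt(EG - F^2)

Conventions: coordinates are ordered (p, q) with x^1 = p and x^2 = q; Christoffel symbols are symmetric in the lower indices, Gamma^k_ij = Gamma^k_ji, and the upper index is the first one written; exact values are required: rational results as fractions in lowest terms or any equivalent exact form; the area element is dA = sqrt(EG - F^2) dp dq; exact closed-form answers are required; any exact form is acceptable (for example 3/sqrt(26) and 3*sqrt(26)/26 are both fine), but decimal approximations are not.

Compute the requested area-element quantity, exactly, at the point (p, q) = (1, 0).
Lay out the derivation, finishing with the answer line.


E = 433/36, F = 10/3, G = 17/4; EG - F^2 = 5761/144

Answer: sqrt(EG - F^2) = sqrt(5761)/12


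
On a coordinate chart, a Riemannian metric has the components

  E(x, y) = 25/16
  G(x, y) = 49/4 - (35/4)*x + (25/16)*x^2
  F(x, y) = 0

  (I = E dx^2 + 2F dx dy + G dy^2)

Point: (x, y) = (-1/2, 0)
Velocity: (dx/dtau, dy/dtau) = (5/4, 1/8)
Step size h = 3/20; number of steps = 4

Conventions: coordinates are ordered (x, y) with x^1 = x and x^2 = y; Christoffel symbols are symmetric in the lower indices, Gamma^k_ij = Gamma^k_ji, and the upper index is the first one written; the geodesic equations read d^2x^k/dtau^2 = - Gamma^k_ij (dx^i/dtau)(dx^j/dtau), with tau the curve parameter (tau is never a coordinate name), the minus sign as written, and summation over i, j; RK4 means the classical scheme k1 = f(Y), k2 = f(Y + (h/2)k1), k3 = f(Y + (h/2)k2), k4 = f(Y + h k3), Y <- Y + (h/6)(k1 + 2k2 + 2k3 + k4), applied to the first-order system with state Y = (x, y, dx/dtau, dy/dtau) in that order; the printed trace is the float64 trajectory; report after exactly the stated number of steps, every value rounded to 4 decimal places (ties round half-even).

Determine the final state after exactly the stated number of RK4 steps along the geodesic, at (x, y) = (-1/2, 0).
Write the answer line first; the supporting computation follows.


Answer: x = 0.2380, y = 0.0968, dx/dtau = 1.2043, dy/dtau = 0.2074

f(Y) = (dx/dtau, dy/dtau, -Gamma^x_ij Y'^i Y'^j, -Gamma^y_ij Y'^i Y'^j) with the Gammas evaluated at the stage position; h = 0.150000; intermediate values shown to 6 dp
step 0: x = -0.5000, y = 0.0000, dx/dtau = 1.2500, dy/dtau = 0.1250
step 1:
  k1: at (x, y) = (-0.500000, 0.000000), (dx/dtau, dy/dtau) = (1.250000, 0.125000); Gamma_xxx = 0.000000, Gamma_xxy = 0.000000, Gamma_xyy = 3.300000, Gamma_yxx = 0.000000, Gamma_yxy = -0.303030, Gamma_yyy = 0.000000; k1 = (1.250000, 0.125000, -0.051563, 0.094697)
  k2: at (x, y) = (-0.406250, 0.009375), (dx/dtau, dy/dtau) = (1.246133, 0.132102); Gamma_xxx = 0.000000, Gamma_xxy = 0.000000, Gamma_xyy = 3.206250, Gamma_yxx = 0.000000, Gamma_yxy = -0.311891, Gamma_yyy = 0.000000; k2 = (1.246133, 0.132102, -0.055952, 0.102685)
  k3: at (x, y) = (-0.406540, 0.009908), (dx/dtau, dy/dtau) = (1.245804, 0.132701); Gamma_xxx = 0.000000, Gamma_xxy = 0.000000, Gamma_xyy = 3.206540, Gamma_yxx = 0.000000, Gamma_yxy = -0.311863, Gamma_yyy = 0.000000; k3 = (1.245804, 0.132701, -0.056466, 0.103114)
  k4: at (x, y) = (-0.313129, 0.019905), (dx/dtau, dy/dtau) = (1.241530, 0.140467); Gamma_xxx = 0.000000, Gamma_xxy = 0.000000, Gamma_xyy = 3.113129, Gamma_yxx = 0.000000, Gamma_yxy = -0.321220, Gamma_yyy = 0.000000; k4 = (1.241530, 0.140467, -0.061425, 0.112038)
  Y <- Y + (h/6)(k1 + 2k2 + 2k3 + k4): x = -0.3131, y = 0.0199, dx/dtau = 1.2416, dy/dtau = 0.1405
step 2:
  k1: at (x, y) = (-0.313115, 0.019877), (dx/dtau, dy/dtau) = (1.241554, 0.140458); Gamma_xxx = 0.000000, Gamma_xxy = 0.000000, Gamma_xyy = 3.113115, Gamma_yxx = 0.000000, Gamma_yxy = -0.321222, Gamma_yyy = 0.000000; k1 = (1.241554, 0.140458, -0.061417, 0.112034)
  k2: at (x, y) = (-0.219998, 0.030411), (dx/dtau, dy/dtau) = (1.236948, 0.148861); Gamma_xxx = 0.000000, Gamma_xxy = 0.000000, Gamma_xyy = 3.019998, Gamma_yxx = 0.000000, Gamma_yxy = -0.331126, Gamma_yyy = 0.000000; k2 = (1.236948, 0.148861, -0.066922, 0.121943)
  k3: at (x, y) = (-0.220344, 0.031041), (dx/dtau, dy/dtau) = (1.236535, 0.149604); Gamma_xxx = 0.000000, Gamma_xxy = 0.000000, Gamma_xyy = 3.020344, Gamma_yxx = 0.000000, Gamma_yxy = -0.331088, Gamma_yyy = 0.000000; k3 = (1.236535, 0.149604, -0.067599, 0.122496)
  k4: at (x, y) = (-0.127635, 0.042317), (dx/dtau, dy/dtau) = (1.231414, 0.158833); Gamma_xxx = 0.000000, Gamma_xxy = 0.000000, Gamma_xyy = 2.927635, Gamma_yxx = 0.000000, Gamma_yxy = -0.341573, Gamma_yyy = 0.000000; k4 = (1.231414, 0.158833, -0.073858, 0.133616)
  Y <- Y + (h/6)(k1 + 2k2 + 2k3 + k4): x = -0.1276, y = 0.0423, dx/dtau = 1.2314, dy/dtau = 0.1588
step 3:
  k1: at (x, y) = (-0.127617, 0.042282), (dx/dtau, dy/dtau) = (1.231446, 0.158822); Gamma_xxx = 0.000000, Gamma_xxy = 0.000000, Gamma_xyy = 2.927617, Gamma_yxx = 0.000000, Gamma_yxy = -0.341575, Gamma_yyy = 0.000000; k1 = (1.231446, 0.158822, -0.073847, 0.133611)
  k2: at (x, y) = (-0.035258, 0.054194), (dx/dtau, dy/dtau) = (1.225908, 0.168842); Gamma_xxx = 0.000000, Gamma_xxy = 0.000000, Gamma_xyy = 2.835258, Gamma_yxx = 0.000000, Gamma_yxy = -0.352702, Gamma_yyy = 0.000000; k2 = (1.225908, 0.168842, -0.080827, 0.146008)
  k3: at (x, y) = (-0.035673, 0.054946), (dx/dtau, dy/dtau) = (1.225384, 0.169772); Gamma_xxx = 0.000000, Gamma_xxy = 0.000000, Gamma_xyy = 2.835673, Gamma_yxx = 0.000000, Gamma_yxy = -0.352650, Gamma_yyy = 0.000000; k3 = (1.225384, 0.169772, -0.081731, 0.146728)
  k4: at (x, y) = (0.056191, 0.067748), (dx/dtau, dy/dtau) = (1.219187, 0.180831); Gamma_xxx = 0.000000, Gamma_xxy = 0.000000, Gamma_xyy = 2.743809, Gamma_yxx = 0.000000, Gamma_yxy = -0.364457, Gamma_yyy = 0.000000; k4 = (1.219187, 0.180831, -0.089722, 0.160701)
  Y <- Y + (h/6)(k1 + 2k2 + 2k3 + k4): x = 0.0562, y = 0.0677, dx/dtau = 1.2192, dy/dtau = 0.1808
step 4:
  k1: at (x, y) = (0.056214, 0.067704), (dx/dtau, dy/dtau) = (1.219229, 0.180816); Gamma_xxx = 0.000000, Gamma_xxy = 0.000000, Gamma_xyy = 2.743786, Gamma_yxx = 0.000000, Gamma_yxy = -0.364460, Gamma_yyy = 0.000000; k1 = (1.219229, 0.180816, -0.089707, 0.160695)
  k2: at (x, y) = (0.147656, 0.081266), (dx/dtau, dy/dtau) = (1.212501, 0.192868); Gamma_xxx = 0.000000, Gamma_xxy = 0.000000, Gamma_xyy = 2.652344, Gamma_yxx = 0.000000, Gamma_yxy = -0.377025, Gamma_yyy = 0.000000; k2 = (1.212501, 0.192868, -0.098662, 0.176337)
  k3: at (x, y) = (0.147152, 0.082170), (dx/dtau, dy/dtau) = (1.211830, 0.194041); Gamma_xxx = 0.000000, Gamma_xxy = 0.000000, Gamma_xyy = 2.652848, Gamma_yxx = 0.000000, Gamma_yxy = -0.376953, Gamma_yyy = 0.000000; k3 = (1.211830, 0.194041, -0.099885, 0.177277)
  k4: at (x, y) = (0.237988, 0.096811), (dx/dtau, dy/dtau) = (1.204247, 0.207408); Gamma_xxx = 0.000000, Gamma_xxy = 0.000000, Gamma_xyy = 2.562012, Gamma_yxx = 0.000000, Gamma_yxy = -0.390318, Gamma_yyy = 0.000000; k4 = (1.204247, 0.207408, -0.110212, 0.194980)
  Y <- Y + (h/6)(k1 + 2k2 + 2k3 + k4): x = 0.2380, y = 0.0968, dx/dtau = 1.2043, dy/dtau = 0.2074


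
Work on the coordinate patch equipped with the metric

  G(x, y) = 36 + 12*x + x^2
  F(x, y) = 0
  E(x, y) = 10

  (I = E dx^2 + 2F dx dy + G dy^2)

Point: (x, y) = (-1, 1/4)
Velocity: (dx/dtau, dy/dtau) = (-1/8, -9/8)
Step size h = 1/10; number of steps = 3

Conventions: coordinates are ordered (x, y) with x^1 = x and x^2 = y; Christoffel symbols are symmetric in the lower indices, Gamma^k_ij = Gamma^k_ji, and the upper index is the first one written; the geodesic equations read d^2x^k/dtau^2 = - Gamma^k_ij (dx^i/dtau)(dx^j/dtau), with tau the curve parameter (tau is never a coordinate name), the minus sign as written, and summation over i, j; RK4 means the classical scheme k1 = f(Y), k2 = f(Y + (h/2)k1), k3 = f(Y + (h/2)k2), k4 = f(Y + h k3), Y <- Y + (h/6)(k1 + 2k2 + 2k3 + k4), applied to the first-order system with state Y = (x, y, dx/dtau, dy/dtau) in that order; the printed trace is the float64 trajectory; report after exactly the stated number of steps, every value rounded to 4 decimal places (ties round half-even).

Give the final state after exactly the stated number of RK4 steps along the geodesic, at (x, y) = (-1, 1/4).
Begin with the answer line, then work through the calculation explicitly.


Answer: x = -1.0089, y = -0.0887, dx/dtau = 0.0659, dy/dtau = -1.1290

f(Y) = (dx/dtau, dy/dtau, -Gamma^x_ij Y'^i Y'^j, -Gamma^y_ij Y'^i Y'^j) with the Gammas evaluated at the stage position; h = 0.100000; intermediate values shown to 6 dp
step 0: x = -1.0000, y = 0.2500, dx/dtau = -0.1250, dy/dtau = -1.1250
step 1:
  k1: at (x, y) = (-1.000000, 0.250000), (dx/dtau, dy/dtau) = (-0.125000, -1.125000); Gamma_xxx = 0.000000, Gamma_xxy = 0.000000, Gamma_xyy = -0.500000, Gamma_yxx = 0.000000, Gamma_yxy = 0.200000, Gamma_yyy = 0.000000; k1 = (-0.125000, -1.125000, 0.632812, -0.056250)
  k2: at (x, y) = (-1.006250, 0.193750), (dx/dtau, dy/dtau) = (-0.093359, -1.127813); Gamma_xxx = 0.000000, Gamma_xxy = 0.000000, Gamma_xyy = -0.499375, Gamma_yxx = 0.000000, Gamma_yxy = 0.200250, Gamma_yyy = 0.000000; k2 = (-0.093359, -1.127813, 0.635186, -0.042169)
  k3: at (x, y) = (-1.004668, 0.193609), (dx/dtau, dy/dtau) = (-0.093241, -1.127108); Gamma_xxx = 0.000000, Gamma_xxy = 0.000000, Gamma_xyy = -0.499533, Gamma_yxx = 0.000000, Gamma_yxy = 0.200187, Gamma_yyy = 0.000000; k3 = (-0.093241, -1.127108, 0.634594, -0.042076)
  k4: at (x, y) = (-1.009324, 0.137289), (dx/dtau, dy/dtau) = (-0.061541, -1.129208); Gamma_xxx = 0.000000, Gamma_xxy = 0.000000, Gamma_xyy = -0.499068, Gamma_yxx = 0.000000, Gamma_yxy = 0.200374, Gamma_yyy = 0.000000; k4 = (-0.061541, -1.129208, 0.636366, -0.027849)
  Y <- Y + (h/6)(k1 + 2k2 + 2k3 + k4): x = -1.0093, y = 0.1373, dx/dtau = -0.0615, dy/dtau = -1.1292
step 2:
  k1: at (x, y) = (-1.009329, 0.137266), (dx/dtau, dy/dtau) = (-0.061521, -1.129210); Gamma_xxx = 0.000000, Gamma_xxy = 0.000000, Gamma_xyy = -0.499067, Gamma_yxx = 0.000000, Gamma_yxy = 0.200374, Gamma_yyy = 0.000000; k1 = (-0.061521, -1.129210, 0.636368, -0.027840)
  k2: at (x, y) = (-1.012405, 0.080805), (dx/dtau, dy/dtau) = (-0.029703, -1.130602); Gamma_xxx = 0.000000, Gamma_xxy = 0.000000, Gamma_xyy = -0.498759, Gamma_yxx = 0.000000, Gamma_yxy = 0.200497, Gamma_yyy = 0.000000; k2 = (-0.029703, -1.130602, 0.637545, -0.013466)
  k3: at (x, y) = (-1.010814, 0.080736), (dx/dtau, dy/dtau) = (-0.029644, -1.129883); Gamma_xxx = 0.000000, Gamma_xxy = 0.000000, Gamma_xyy = -0.498919, Gamma_yxx = 0.000000, Gamma_yxy = 0.200434, Gamma_yyy = 0.000000; k3 = (-0.029644, -1.129883, 0.636937, -0.013427)
  k4: at (x, y) = (-1.012293, 0.024278), (dx/dtau, dy/dtau) = (0.002173, -1.130553); Gamma_xxx = 0.000000, Gamma_xxy = 0.000000, Gamma_xyy = -0.498771, Gamma_yxx = 0.000000, Gamma_yxy = 0.200493, Gamma_yyy = 0.000000; k4 = (0.002173, -1.130553, 0.637503, 0.000985)
  Y <- Y + (h/6)(k1 + 2k2 + 2k3 + k4): x = -1.0123, y = 0.0243, dx/dtau = 0.0022, dy/dtau = -1.1306
step 3:
  k1: at (x, y) = (-1.012296, 0.024254), (dx/dtau, dy/dtau) = (0.002193, -1.130554); Gamma_xxx = 0.000000, Gamma_xxy = 0.000000, Gamma_xyy = -0.498770, Gamma_yxx = 0.000000, Gamma_yxy = 0.200493, Gamma_yyy = 0.000000; k1 = (0.002193, -1.130554, 0.637504, 0.000994)
  k2: at (x, y) = (-1.012187, -0.032274), (dx/dtau, dy/dtau) = (0.034068, -1.130504); Gamma_xxx = 0.000000, Gamma_xxy = 0.000000, Gamma_xyy = -0.498781, Gamma_yxx = 0.000000, Gamma_yxy = 0.200489, Gamma_yyy = 0.000000; k2 = (0.034068, -1.130504, 0.637462, 0.015443)
  k3: at (x, y) = (-1.010593, -0.032272), (dx/dtau, dy/dtau) = (0.034066, -1.129782); Gamma_xxx = 0.000000, Gamma_xxy = 0.000000, Gamma_xyy = -0.498941, Gamma_yxx = 0.000000, Gamma_yxy = 0.200425, Gamma_yyy = 0.000000; k3 = (0.034066, -1.129782, 0.636851, 0.015428)
  k4: at (x, y) = (-1.008890, -0.088725), (dx/dtau, dy/dtau) = (0.065878, -1.129011); Gamma_xxx = 0.000000, Gamma_xxy = 0.000000, Gamma_xyy = -0.499111, Gamma_yxx = 0.000000, Gamma_yxy = 0.200356, Gamma_yyy = 0.000000; k4 = (0.065878, -1.129011, 0.636200, 0.029804)
  Y <- Y + (h/6)(k1 + 2k2 + 2k3 + k4): x = -1.0089, y = -0.0887, dx/dtau = 0.0659, dy/dtau = -1.1290
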